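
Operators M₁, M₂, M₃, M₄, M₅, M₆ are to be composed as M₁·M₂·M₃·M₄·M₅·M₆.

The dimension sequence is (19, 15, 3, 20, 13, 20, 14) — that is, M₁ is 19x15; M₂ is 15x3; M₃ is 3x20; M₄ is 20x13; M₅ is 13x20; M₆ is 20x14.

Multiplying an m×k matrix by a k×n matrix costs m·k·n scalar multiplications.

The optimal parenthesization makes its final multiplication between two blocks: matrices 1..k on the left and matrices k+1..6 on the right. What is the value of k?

2

Adjacent pairs: M₁M₂ = 19·15·3 = 855; M₂M₃ = 15·3·20 = 900; M₃M₄ = 3·20·13 = 780; M₄M₅ = 20·13·20 = 5200; M₅M₆ = 13·20·14 = 3640.
Length 3: M₁..M₃: k=1: 0+900+19·15·20=6600; k=2: 855+0+19·3·20=1995 → min 1995 | M₂..M₄: k=2: 0+780+15·3·13=1365; k=3: 900+0+15·20·13=4800 → min 1365 | M₃..M₅: k=3: 0+5200+3·20·20=6400; k=4: 780+0+3·13·20=1560 → min 1560 | M₄..M₆: k=4: 0+3640+20·13·14=7280; k=5: 5200+0+20·20·14=10800 → min 7280.
Length 4: M₁..M₄: k=1: 0+1365+19·15·13=5070; k=2: 855+780+19·3·13=2376; k=3: 1995+0+19·20·13=6935 → min 2376 | M₂..M₅: k=2: 0+1560+15·3·20=2460; k=3: 900+5200+15·20·20=12100; k=4: 1365+0+15·13·20=5265 → min 2460 | M₃..M₆: k=3: 0+7280+3·20·14=8120; k=4: 780+3640+3·13·14=4966; k=5: 1560+0+3·20·14=2400 → min 2400.
Length 5: M₁..M₅: k=1: 0+2460+19·15·20=8160; k=2: 855+1560+19·3·20=3555; k=3: 1995+5200+19·20·20=14795; k=4: 2376+0+19·13·20=7316 → min 3555 | M₂..M₆: k=2: 0+2400+15·3·14=3030; k=3: 900+7280+15·20·14=12380; k=4: 1365+3640+15·13·14=7735; k=5: 2460+0+15·20·14=6660 → min 3030.
Top-level splits: k=1: (M₁..M₁)·(M₂..M₆) → 0+3030+19·15·14 = 7020; k=2: (M₁..M₂)·(M₃..M₆) → 855+2400+19·3·14 = 4053; k=3: (M₁..M₃)·(M₄..M₆) → 1995+7280+19·20·14 = 14595; k=4: (M₁..M₄)·(M₅..M₆) → 2376+3640+19·13·14 = 9474; k=5: (M₁..M₅)·(M₆..M₆) → 3555+0+19·20·14 = 8875.
Best split is after M₂, i.e. k = 2.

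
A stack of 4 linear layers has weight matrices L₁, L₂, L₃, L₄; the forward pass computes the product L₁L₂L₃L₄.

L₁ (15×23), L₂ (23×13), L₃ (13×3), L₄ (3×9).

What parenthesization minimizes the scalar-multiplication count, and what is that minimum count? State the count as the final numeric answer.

Adjacent pairs: L₁L₂ = 15·23·13 = 4485; L₂L₃ = 23·13·3 = 897; L₃L₄ = 13·3·9 = 351.
Length 3: L₁..L₃: k=1: 0+897+15·23·3=1932; k=2: 4485+0+15·13·3=5070 → min 1932 | L₂..L₄: k=2: 0+351+23·13·9=3042; k=3: 897+0+23·3·9=1518 → min 1518.
Length 4: L₁..L₄: k=1: 0+1518+15·23·9=4623; k=2: 4485+351+15·13·9=6591; k=3: 1932+0+15·3·9=2337 → min 2337.
Optimal parenthesization: ((L₁(L₂L₃))L₄) with cost 2337.

2337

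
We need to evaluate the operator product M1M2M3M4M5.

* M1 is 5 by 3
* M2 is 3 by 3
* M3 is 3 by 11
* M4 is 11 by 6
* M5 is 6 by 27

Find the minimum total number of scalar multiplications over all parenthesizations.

1134

Adjacent pairs: M1M2 = 5·3·3 = 45; M2M3 = 3·3·11 = 99; M3M4 = 3·11·6 = 198; M4M5 = 11·6·27 = 1782.
Length 3: M1..M3: k=1: 0+99+5·3·11=264; k=2: 45+0+5·3·11=210 → min 210 | M2..M4: k=2: 0+198+3·3·6=252; k=3: 99+0+3·11·6=297 → min 252 | M3..M5: k=3: 0+1782+3·11·27=2673; k=4: 198+0+3·6·27=684 → min 684.
Length 4: M1..M4: k=1: 0+252+5·3·6=342; k=2: 45+198+5·3·6=333; k=3: 210+0+5·11·6=540 → min 333 | M2..M5: k=2: 0+684+3·3·27=927; k=3: 99+1782+3·11·27=2772; k=4: 252+0+3·6·27=738 → min 738.
Length 5: M1..M5: k=1: 0+738+5·3·27=1143; k=2: 45+684+5·3·27=1134; k=3: 210+1782+5·11·27=3477; k=4: 333+0+5·6·27=1143 → min 1134.
Optimal order: ((M1M2)((M3M4)M5)) with cost 1134.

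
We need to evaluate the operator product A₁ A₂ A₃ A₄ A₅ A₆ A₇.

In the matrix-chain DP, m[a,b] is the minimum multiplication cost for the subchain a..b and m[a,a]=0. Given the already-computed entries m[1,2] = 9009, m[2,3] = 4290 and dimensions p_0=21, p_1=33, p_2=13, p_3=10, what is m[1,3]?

11220

m[1,3] = min over k∈[1,2] of m[1,k]+m[k+1,3]+p_{0}·p_k·p_{3}.
k=1: 0 + 4290 + 21·33·10 = 11220; k=2: 9009 + 0 + 21·13·10 = 11739.
Minimum: 11220 at k=1.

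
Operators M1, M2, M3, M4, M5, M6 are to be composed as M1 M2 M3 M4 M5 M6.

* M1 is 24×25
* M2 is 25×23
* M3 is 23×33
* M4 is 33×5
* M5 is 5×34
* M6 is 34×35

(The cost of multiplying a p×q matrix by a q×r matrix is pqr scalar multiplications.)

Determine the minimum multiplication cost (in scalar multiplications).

19820

Adjacent pairs: M1M2 = 24·25·23 = 13800; M2M3 = 25·23·33 = 18975; M3M4 = 23·33·5 = 3795; M4M5 = 33·5·34 = 5610; M5M6 = 5·34·35 = 5950.
Length 3: M1..M3: k=1: 0+18975+24·25·33=38775; k=2: 13800+0+24·23·33=32016 → min 32016 | M2..M4: k=2: 0+3795+25·23·5=6670; k=3: 18975+0+25·33·5=23100 → min 6670 | M3..M5: k=3: 0+5610+23·33·34=31416; k=4: 3795+0+23·5·34=7705 → min 7705 | M4..M6: k=4: 0+5950+33·5·35=11725; k=5: 5610+0+33·34·35=44880 → min 11725.
Length 4: M1..M4: k=1: 0+6670+24·25·5=9670; k=2: 13800+3795+24·23·5=20355; k=3: 32016+0+24·33·5=35976 → min 9670 | M2..M5: k=2: 0+7705+25·23·34=27255; k=3: 18975+5610+25·33·34=52635; k=4: 6670+0+25·5·34=10920 → min 10920 | M3..M6: k=3: 0+11725+23·33·35=38290; k=4: 3795+5950+23·5·35=13770; k=5: 7705+0+23·34·35=35075 → min 13770.
Length 5: M1..M5: k=1: 0+10920+24·25·34=31320; k=2: 13800+7705+24·23·34=40273; k=3: 32016+5610+24·33·34=64554; k=4: 9670+0+24·5·34=13750 → min 13750 | M2..M6: k=2: 0+13770+25·23·35=33895; k=3: 18975+11725+25·33·35=59575; k=4: 6670+5950+25·5·35=16995; k=5: 10920+0+25·34·35=40670 → min 16995.
Length 6: M1..M6: k=1: 0+16995+24·25·35=37995; k=2: 13800+13770+24·23·35=46890; k=3: 32016+11725+24·33·35=71461; k=4: 9670+5950+24·5·35=19820; k=5: 13750+0+24·34·35=42310 → min 19820.
Optimal order: ((M1 (M2 (M3 M4))) (M5 M6)) with cost 19820.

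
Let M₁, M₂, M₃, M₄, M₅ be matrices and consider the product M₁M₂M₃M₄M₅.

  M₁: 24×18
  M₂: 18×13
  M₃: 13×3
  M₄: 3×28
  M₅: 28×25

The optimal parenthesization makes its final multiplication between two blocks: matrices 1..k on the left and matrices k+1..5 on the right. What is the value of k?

3

Adjacent pairs: M₁M₂ = 24·18·13 = 5616; M₂M₃ = 18·13·3 = 702; M₃M₄ = 13·3·28 = 1092; M₄M₅ = 3·28·25 = 2100.
Length 3: M₁..M₃: k=1: 0+702+24·18·3=1998; k=2: 5616+0+24·13·3=6552 → min 1998 | M₂..M₄: k=2: 0+1092+18·13·28=7644; k=3: 702+0+18·3·28=2214 → min 2214 | M₃..M₅: k=3: 0+2100+13·3·25=3075; k=4: 1092+0+13·28·25=10192 → min 3075.
Length 4: M₁..M₄: k=1: 0+2214+24·18·28=14310; k=2: 5616+1092+24·13·28=15444; k=3: 1998+0+24·3·28=4014 → min 4014 | M₂..M₅: k=2: 0+3075+18·13·25=8925; k=3: 702+2100+18·3·25=4152; k=4: 2214+0+18·28·25=14814 → min 4152.
Top-level splits: k=1: (M₁..M₁)·(M₂..M₅) → 0+4152+24·18·25 = 14952; k=2: (M₁..M₂)·(M₃..M₅) → 5616+3075+24·13·25 = 16491; k=3: (M₁..M₃)·(M₄..M₅) → 1998+2100+24·3·25 = 5898; k=4: (M₁..M₄)·(M₅..M₅) → 4014+0+24·28·25 = 20814.
Best split is after M₃, i.e. k = 3.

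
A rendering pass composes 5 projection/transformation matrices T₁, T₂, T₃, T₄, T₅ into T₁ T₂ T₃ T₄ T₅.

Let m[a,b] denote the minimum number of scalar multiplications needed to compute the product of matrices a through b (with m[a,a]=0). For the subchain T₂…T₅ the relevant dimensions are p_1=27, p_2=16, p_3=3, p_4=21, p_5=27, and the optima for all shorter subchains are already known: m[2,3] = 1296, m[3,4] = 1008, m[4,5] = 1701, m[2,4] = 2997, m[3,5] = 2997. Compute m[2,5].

5184

m[2,5] = min over k∈[2,4] of m[2,k]+m[k+1,5]+p_{1}·p_k·p_{5}.
k=2: 0 + 2997 + 27·16·27 = 14661; k=3: 1296 + 1701 + 27·3·27 = 5184; k=4: 2997 + 0 + 27·21·27 = 18306.
Minimum: 5184 at k=3.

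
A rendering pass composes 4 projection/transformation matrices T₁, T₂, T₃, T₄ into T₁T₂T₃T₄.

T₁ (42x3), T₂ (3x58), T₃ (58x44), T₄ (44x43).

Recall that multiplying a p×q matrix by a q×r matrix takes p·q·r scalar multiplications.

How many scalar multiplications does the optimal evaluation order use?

Adjacent pairs: T₁T₂ = 42·3·58 = 7308; T₂T₃ = 3·58·44 = 7656; T₃T₄ = 58·44·43 = 109736.
Length 3: T₁..T₃: k=1: 0+7656+42·3·44=13200; k=2: 7308+0+42·58·44=114492 → min 13200 | T₂..T₄: k=2: 0+109736+3·58·43=117218; k=3: 7656+0+3·44·43=13332 → min 13332.
Length 4: T₁..T₄: k=1: 0+13332+42·3·43=18750; k=2: 7308+109736+42·58·43=221792; k=3: 13200+0+42·44·43=92664 → min 18750.
Optimal order: (T₁((T₂T₃)T₄)) with cost 18750.

18750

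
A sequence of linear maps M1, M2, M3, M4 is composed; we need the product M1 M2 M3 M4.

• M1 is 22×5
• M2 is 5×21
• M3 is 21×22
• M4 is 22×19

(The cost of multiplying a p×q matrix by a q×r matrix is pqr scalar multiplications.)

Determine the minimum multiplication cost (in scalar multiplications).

6490

Adjacent pairs: M1M2 = 22·5·21 = 2310; M2M3 = 5·21·22 = 2310; M3M4 = 21·22·19 = 8778.
Length 3: M1..M3: k=1: 0+2310+22·5·22=4730; k=2: 2310+0+22·21·22=12474 → min 4730 | M2..M4: k=2: 0+8778+5·21·19=10773; k=3: 2310+0+5·22·19=4400 → min 4400.
Length 4: M1..M4: k=1: 0+4400+22·5·19=6490; k=2: 2310+8778+22·21·19=19866; k=3: 4730+0+22·22·19=13926 → min 6490.
Optimal order: (M1 ((M2 M3) M4)) with cost 6490.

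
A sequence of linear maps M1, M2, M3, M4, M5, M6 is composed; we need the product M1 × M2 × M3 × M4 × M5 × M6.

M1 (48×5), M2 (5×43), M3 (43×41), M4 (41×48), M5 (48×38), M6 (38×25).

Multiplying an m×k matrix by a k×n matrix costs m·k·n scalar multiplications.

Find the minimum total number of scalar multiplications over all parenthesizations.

Adjacent pairs: M1M2 = 48·5·43 = 10320; M2M3 = 5·43·41 = 8815; M3M4 = 43·41·48 = 84624; M4M5 = 41·48·38 = 74784; M5M6 = 48·38·25 = 45600.
Length 3: M1..M3: k=1: 0+8815+48·5·41=18655; k=2: 10320+0+48·43·41=94944 → min 18655 | M2..M4: k=2: 0+84624+5·43·48=94944; k=3: 8815+0+5·41·48=18655 → min 18655 | M3..M5: k=3: 0+74784+43·41·38=141778; k=4: 84624+0+43·48·38=163056 → min 141778 | M4..M6: k=4: 0+45600+41·48·25=94800; k=5: 74784+0+41·38·25=113734 → min 94800.
Length 4: M1..M4: k=1: 0+18655+48·5·48=30175; k=2: 10320+84624+48·43·48=194016; k=3: 18655+0+48·41·48=113119 → min 30175 | M2..M5: k=2: 0+141778+5·43·38=149948; k=3: 8815+74784+5·41·38=91389; k=4: 18655+0+5·48·38=27775 → min 27775 | M3..M6: k=3: 0+94800+43·41·25=138875; k=4: 84624+45600+43·48·25=181824; k=5: 141778+0+43·38·25=182628 → min 138875.
Length 5: M1..M5: k=1: 0+27775+48·5·38=36895; k=2: 10320+141778+48·43·38=230530; k=3: 18655+74784+48·41·38=168223; k=4: 30175+0+48·48·38=117727 → min 36895 | M2..M6: k=2: 0+138875+5·43·25=144250; k=3: 8815+94800+5·41·25=108740; k=4: 18655+45600+5·48·25=70255; k=5: 27775+0+5·38·25=32525 → min 32525.
Length 6: M1..M6: k=1: 0+32525+48·5·25=38525; k=2: 10320+138875+48·43·25=200795; k=3: 18655+94800+48·41·25=162655; k=4: 30175+45600+48·48·25=133375; k=5: 36895+0+48·38·25=82495 → min 38525.
Optimal order: (M1 × ((((M2 × M3) × M4) × M5) × M6)) with cost 38525.

38525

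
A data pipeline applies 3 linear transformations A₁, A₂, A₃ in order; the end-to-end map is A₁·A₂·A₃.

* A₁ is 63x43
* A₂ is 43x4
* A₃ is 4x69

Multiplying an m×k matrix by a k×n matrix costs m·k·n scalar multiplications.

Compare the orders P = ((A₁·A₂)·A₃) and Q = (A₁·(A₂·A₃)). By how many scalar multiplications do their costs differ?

Order P = ((A₁·A₂)·A₃): (A₁·A₂): 63×43 by 43×4 → 63×4, cost 63·43·4 = 10836; ((A₁·A₂)·A₃): 63×4 by 4×69 → 63×69, cost 63·4·69 = 17388; cumulative 28224. Total 28224.
Order Q = (A₁·(A₂·A₃)): (A₂·A₃): 43×4 by 4×69 → 43×69, cost 43·4·69 = 11868; (A₁·(A₂·A₃)): 63×43 by 43×69 → 63×69, cost 63·43·69 = 186921; cumulative 198789. Total 198789.
Difference: |28224 − 198789| = 170565.

170565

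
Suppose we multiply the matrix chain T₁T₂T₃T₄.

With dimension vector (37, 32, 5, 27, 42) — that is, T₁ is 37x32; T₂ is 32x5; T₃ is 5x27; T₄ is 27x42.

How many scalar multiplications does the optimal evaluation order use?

Adjacent pairs: T₁T₂ = 37·32·5 = 5920; T₂T₃ = 32·5·27 = 4320; T₃T₄ = 5·27·42 = 5670.
Length 3: T₁..T₃: k=1: 0+4320+37·32·27=36288; k=2: 5920+0+37·5·27=10915 → min 10915 | T₂..T₄: k=2: 0+5670+32·5·42=12390; k=3: 4320+0+32·27·42=40608 → min 12390.
Length 4: T₁..T₄: k=1: 0+12390+37·32·42=62118; k=2: 5920+5670+37·5·42=19360; k=3: 10915+0+37·27·42=52873 → min 19360.
Optimal order: ((T₁T₂)(T₃T₄)) with cost 19360.

19360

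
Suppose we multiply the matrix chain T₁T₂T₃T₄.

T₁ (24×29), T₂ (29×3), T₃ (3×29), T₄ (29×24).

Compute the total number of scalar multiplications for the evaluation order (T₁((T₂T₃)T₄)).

(T₂T₃): 29×3 by 3×29 → 29×29, cost 29·3·29 = 2523
((T₂T₃)T₄): 29×29 by 29×24 → 29×24, cost 29·29·24 = 20184; cumulative 22707
(T₁((T₂T₃)T₄)): 24×29 by 29×24 → 24×24, cost 24·29·24 = 16704; cumulative 39411
Total: 39411 scalar multiplications.

39411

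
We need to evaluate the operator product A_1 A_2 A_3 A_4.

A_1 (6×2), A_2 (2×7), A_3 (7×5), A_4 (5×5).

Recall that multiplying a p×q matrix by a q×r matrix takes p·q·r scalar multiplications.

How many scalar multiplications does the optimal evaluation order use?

180

Adjacent pairs: A_1A_2 = 6·2·7 = 84; A_2A_3 = 2·7·5 = 70; A_3A_4 = 7·5·5 = 175.
Length 3: A_1..A_3: k=1: 0+70+6·2·5=130; k=2: 84+0+6·7·5=294 → min 130 | A_2..A_4: k=2: 0+175+2·7·5=245; k=3: 70+0+2·5·5=120 → min 120.
Length 4: A_1..A_4: k=1: 0+120+6·2·5=180; k=2: 84+175+6·7·5=469; k=3: 130+0+6·5·5=280 → min 180.
Optimal order: (A_1 ((A_2 A_3) A_4)) with cost 180.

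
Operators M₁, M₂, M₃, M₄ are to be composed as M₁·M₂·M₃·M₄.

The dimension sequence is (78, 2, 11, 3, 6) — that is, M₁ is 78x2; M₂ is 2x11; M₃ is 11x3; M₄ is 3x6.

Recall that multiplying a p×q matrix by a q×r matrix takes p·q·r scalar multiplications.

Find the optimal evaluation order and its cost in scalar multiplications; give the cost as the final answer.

1038

Adjacent pairs: M₁M₂ = 78·2·11 = 1716; M₂M₃ = 2·11·3 = 66; M₃M₄ = 11·3·6 = 198.
Length 3: M₁..M₃: k=1: 0+66+78·2·3=534; k=2: 1716+0+78·11·3=4290 → min 534 | M₂..M₄: k=2: 0+198+2·11·6=330; k=3: 66+0+2·3·6=102 → min 102.
Length 4: M₁..M₄: k=1: 0+102+78·2·6=1038; k=2: 1716+198+78·11·6=7062; k=3: 534+0+78·3·6=1938 → min 1038.
Optimal parenthesization: (M₁·((M₂·M₃)·M₄)) with cost 1038.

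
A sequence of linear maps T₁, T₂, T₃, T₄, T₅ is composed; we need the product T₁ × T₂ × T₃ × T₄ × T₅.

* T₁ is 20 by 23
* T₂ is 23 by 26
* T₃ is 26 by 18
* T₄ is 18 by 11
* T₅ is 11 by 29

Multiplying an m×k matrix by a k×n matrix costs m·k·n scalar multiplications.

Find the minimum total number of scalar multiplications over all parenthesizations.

23166

Adjacent pairs: T₁T₂ = 20·23·26 = 11960; T₂T₃ = 23·26·18 = 10764; T₃T₄ = 26·18·11 = 5148; T₄T₅ = 18·11·29 = 5742.
Length 3: T₁..T₃: k=1: 0+10764+20·23·18=19044; k=2: 11960+0+20·26·18=21320 → min 19044 | T₂..T₄: k=2: 0+5148+23·26·11=11726; k=3: 10764+0+23·18·11=15318 → min 11726 | T₃..T₅: k=3: 0+5742+26·18·29=19314; k=4: 5148+0+26·11·29=13442 → min 13442.
Length 4: T₁..T₄: k=1: 0+11726+20·23·11=16786; k=2: 11960+5148+20·26·11=22828; k=3: 19044+0+20·18·11=23004 → min 16786 | T₂..T₅: k=2: 0+13442+23·26·29=30784; k=3: 10764+5742+23·18·29=28512; k=4: 11726+0+23·11·29=19063 → min 19063.
Length 5: T₁..T₅: k=1: 0+19063+20·23·29=32403; k=2: 11960+13442+20·26·29=40482; k=3: 19044+5742+20·18·29=35226; k=4: 16786+0+20·11·29=23166 → min 23166.
Optimal order: ((T₁ × (T₂ × (T₃ × T₄))) × T₅) with cost 23166.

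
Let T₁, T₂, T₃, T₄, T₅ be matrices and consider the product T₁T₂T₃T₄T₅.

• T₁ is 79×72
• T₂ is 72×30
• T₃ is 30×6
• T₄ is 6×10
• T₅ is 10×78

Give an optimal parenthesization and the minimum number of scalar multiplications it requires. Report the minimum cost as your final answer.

Adjacent pairs: T₁T₂ = 79·72·30 = 170640; T₂T₃ = 72·30·6 = 12960; T₃T₄ = 30·6·10 = 1800; T₄T₅ = 6·10·78 = 4680.
Length 3: T₁..T₃: k=1: 0+12960+79·72·6=47088; k=2: 170640+0+79·30·6=184860 → min 47088 | T₂..T₄: k=2: 0+1800+72·30·10=23400; k=3: 12960+0+72·6·10=17280 → min 17280 | T₃..T₅: k=3: 0+4680+30·6·78=18720; k=4: 1800+0+30·10·78=25200 → min 18720.
Length 4: T₁..T₄: k=1: 0+17280+79·72·10=74160; k=2: 170640+1800+79·30·10=196140; k=3: 47088+0+79·6·10=51828 → min 51828 | T₂..T₅: k=2: 0+18720+72·30·78=187200; k=3: 12960+4680+72·6·78=51336; k=4: 17280+0+72·10·78=73440 → min 51336.
Length 5: T₁..T₅: k=1: 0+51336+79·72·78=495000; k=2: 170640+18720+79·30·78=374220; k=3: 47088+4680+79·6·78=88740; k=4: 51828+0+79·10·78=113448 → min 88740.
Optimal parenthesization: ((T₁(T₂T₃))(T₄T₅)) with cost 88740.

88740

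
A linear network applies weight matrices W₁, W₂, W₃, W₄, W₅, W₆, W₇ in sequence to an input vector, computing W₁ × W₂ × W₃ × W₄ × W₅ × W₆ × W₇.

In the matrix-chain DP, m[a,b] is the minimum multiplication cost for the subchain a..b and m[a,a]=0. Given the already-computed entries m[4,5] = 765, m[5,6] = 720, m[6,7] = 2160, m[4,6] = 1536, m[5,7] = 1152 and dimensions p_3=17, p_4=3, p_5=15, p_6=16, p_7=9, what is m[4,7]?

m[4,7] = min over k∈[4,6] of m[4,k]+m[k+1,7]+p_{3}·p_k·p_{7}.
k=4: 0 + 1152 + 17·3·9 = 1611; k=5: 765 + 2160 + 17·15·9 = 5220; k=6: 1536 + 0 + 17·16·9 = 3984.
Minimum: 1611 at k=4.

1611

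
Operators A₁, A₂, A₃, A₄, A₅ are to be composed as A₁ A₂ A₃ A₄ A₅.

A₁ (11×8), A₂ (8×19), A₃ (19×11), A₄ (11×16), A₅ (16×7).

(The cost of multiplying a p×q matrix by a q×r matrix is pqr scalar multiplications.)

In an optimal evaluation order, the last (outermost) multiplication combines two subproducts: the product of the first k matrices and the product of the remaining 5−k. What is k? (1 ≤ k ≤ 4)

Adjacent pairs: A₁A₂ = 11·8·19 = 1672; A₂A₃ = 8·19·11 = 1672; A₃A₄ = 19·11·16 = 3344; A₄A₅ = 11·16·7 = 1232.
Length 3: A₁..A₃: k=1: 0+1672+11·8·11=2640; k=2: 1672+0+11·19·11=3971 → min 2640 | A₂..A₄: k=2: 0+3344+8·19·16=5776; k=3: 1672+0+8·11·16=3080 → min 3080 | A₃..A₅: k=3: 0+1232+19·11·7=2695; k=4: 3344+0+19·16·7=5472 → min 2695.
Length 4: A₁..A₄: k=1: 0+3080+11·8·16=4488; k=2: 1672+3344+11·19·16=8360; k=3: 2640+0+11·11·16=4576 → min 4488 | A₂..A₅: k=2: 0+2695+8·19·7=3759; k=3: 1672+1232+8·11·7=3520; k=4: 3080+0+8·16·7=3976 → min 3520.
Top-level splits: k=1: (A₁..A₁)·(A₂..A₅) → 0+3520+11·8·7 = 4136; k=2: (A₁..A₂)·(A₃..A₅) → 1672+2695+11·19·7 = 5830; k=3: (A₁..A₃)·(A₄..A₅) → 2640+1232+11·11·7 = 4719; k=4: (A₁..A₄)·(A₅..A₅) → 4488+0+11·16·7 = 5720.
Best split is after A₁, i.e. k = 1.

1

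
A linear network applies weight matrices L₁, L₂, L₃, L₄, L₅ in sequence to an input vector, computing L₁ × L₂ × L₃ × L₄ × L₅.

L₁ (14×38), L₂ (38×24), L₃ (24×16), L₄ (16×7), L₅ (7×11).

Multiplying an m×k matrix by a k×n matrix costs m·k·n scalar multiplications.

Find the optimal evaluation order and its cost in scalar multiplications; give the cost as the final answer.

Adjacent pairs: L₁L₂ = 14·38·24 = 12768; L₂L₃ = 38·24·16 = 14592; L₃L₄ = 24·16·7 = 2688; L₄L₅ = 16·7·11 = 1232.
Length 3: L₁..L₃: k=1: 0+14592+14·38·16=23104; k=2: 12768+0+14·24·16=18144 → min 18144 | L₂..L₄: k=2: 0+2688+38·24·7=9072; k=3: 14592+0+38·16·7=18848 → min 9072 | L₃..L₅: k=3: 0+1232+24·16·11=5456; k=4: 2688+0+24·7·11=4536 → min 4536.
Length 4: L₁..L₄: k=1: 0+9072+14·38·7=12796; k=2: 12768+2688+14·24·7=17808; k=3: 18144+0+14·16·7=19712 → min 12796 | L₂..L₅: k=2: 0+4536+38·24·11=14568; k=3: 14592+1232+38·16·11=22512; k=4: 9072+0+38·7·11=11998 → min 11998.
Length 5: L₁..L₅: k=1: 0+11998+14·38·11=17850; k=2: 12768+4536+14·24·11=21000; k=3: 18144+1232+14·16·11=21840; k=4: 12796+0+14·7·11=13874 → min 13874.
Optimal parenthesization: ((L₁ × (L₂ × (L₃ × L₄))) × L₅) with cost 13874.

13874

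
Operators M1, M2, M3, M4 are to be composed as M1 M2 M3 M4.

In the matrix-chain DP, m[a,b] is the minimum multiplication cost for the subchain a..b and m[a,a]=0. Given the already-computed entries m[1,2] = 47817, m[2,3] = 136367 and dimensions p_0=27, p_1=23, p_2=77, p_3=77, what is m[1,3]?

m[1,3] = min over k∈[1,2] of m[1,k]+m[k+1,3]+p_{0}·p_k·p_{3}.
k=1: 0 + 136367 + 27·23·77 = 184184; k=2: 47817 + 0 + 27·77·77 = 207900.
Minimum: 184184 at k=1.

184184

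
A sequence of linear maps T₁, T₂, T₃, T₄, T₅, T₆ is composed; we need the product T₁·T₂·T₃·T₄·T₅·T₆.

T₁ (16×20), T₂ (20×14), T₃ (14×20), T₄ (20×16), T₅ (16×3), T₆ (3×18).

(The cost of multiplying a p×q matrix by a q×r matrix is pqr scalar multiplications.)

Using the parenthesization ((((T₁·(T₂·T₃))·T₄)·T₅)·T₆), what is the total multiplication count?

(T₂·T₃): 20×14 by 14×20 → 20×20, cost 20·14·20 = 5600
(T₁·(T₂·T₃)): 16×20 by 20×20 → 16×20, cost 16·20·20 = 6400; cumulative 12000
((T₁·(T₂·T₃))·T₄): 16×20 by 20×16 → 16×16, cost 16·20·16 = 5120; cumulative 17120
(((T₁·(T₂·T₃))·T₄)·T₅): 16×16 by 16×3 → 16×3, cost 16·16·3 = 768; cumulative 17888
((((T₁·(T₂·T₃))·T₄)·T₅)·T₆): 16×3 by 3×18 → 16×18, cost 16·3·18 = 864; cumulative 18752
Total: 18752 scalar multiplications.

18752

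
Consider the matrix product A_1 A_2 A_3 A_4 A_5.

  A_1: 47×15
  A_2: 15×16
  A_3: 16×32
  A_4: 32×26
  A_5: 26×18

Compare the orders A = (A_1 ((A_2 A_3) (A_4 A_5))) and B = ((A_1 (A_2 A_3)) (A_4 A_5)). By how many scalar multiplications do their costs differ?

Order A = (A_1 ((A_2 A_3) (A_4 A_5))): (A_2 A_3): 15×16 by 16×32 → 15×32, cost 15·16·32 = 7680; (A_4 A_5): 32×26 by 26×18 → 32×18, cost 32·26·18 = 14976; ((A_2 A_3) (A_4 A_5)): 15×32 by 32×18 → 15×18, cost 15·32·18 = 8640; cumulative 31296; (A_1 ((A_2 A_3) (A_4 A_5))): 47×15 by 15×18 → 47×18, cost 47·15·18 = 12690; cumulative 43986. Total 43986.
Order B = ((A_1 (A_2 A_3)) (A_4 A_5)): (A_2 A_3): 15×16 by 16×32 → 15×32, cost 15·16·32 = 7680; (A_1 (A_2 A_3)): 47×15 by 15×32 → 47×32, cost 47·15·32 = 22560; cumulative 30240; (A_4 A_5): 32×26 by 26×18 → 32×18, cost 32·26·18 = 14976; ((A_1 (A_2 A_3)) (A_4 A_5)): 47×32 by 32×18 → 47×18, cost 47·32·18 = 27072; cumulative 72288. Total 72288.
Difference: |43986 − 72288| = 28302.

28302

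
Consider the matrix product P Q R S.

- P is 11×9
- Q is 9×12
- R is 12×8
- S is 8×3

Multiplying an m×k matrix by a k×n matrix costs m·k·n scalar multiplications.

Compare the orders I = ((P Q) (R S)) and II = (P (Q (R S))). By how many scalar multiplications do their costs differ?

963

Order I = ((P Q) (R S)): (P Q): 11×9 by 9×12 → 11×12, cost 11·9·12 = 1188; (R S): 12×8 by 8×3 → 12×3, cost 12·8·3 = 288; ((P Q) (R S)): 11×12 by 12×3 → 11×3, cost 11·12·3 = 396; cumulative 1872. Total 1872.
Order II = (P (Q (R S))): (R S): 12×8 by 8×3 → 12×3, cost 12·8·3 = 288; (Q (R S)): 9×12 by 12×3 → 9×3, cost 9·12·3 = 324; cumulative 612; (P (Q (R S))): 11×9 by 9×3 → 11×3, cost 11·9·3 = 297; cumulative 909. Total 909.
Difference: |1872 − 909| = 963.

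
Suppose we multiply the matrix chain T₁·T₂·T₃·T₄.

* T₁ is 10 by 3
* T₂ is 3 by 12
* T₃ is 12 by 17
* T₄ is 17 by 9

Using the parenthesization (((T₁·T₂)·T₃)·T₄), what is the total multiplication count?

3930

(T₁·T₂): 10×3 by 3×12 → 10×12, cost 10·3·12 = 360
((T₁·T₂)·T₃): 10×12 by 12×17 → 10×17, cost 10·12·17 = 2040; cumulative 2400
(((T₁·T₂)·T₃)·T₄): 10×17 by 17×9 → 10×9, cost 10·17·9 = 1530; cumulative 3930
Total: 3930 scalar multiplications.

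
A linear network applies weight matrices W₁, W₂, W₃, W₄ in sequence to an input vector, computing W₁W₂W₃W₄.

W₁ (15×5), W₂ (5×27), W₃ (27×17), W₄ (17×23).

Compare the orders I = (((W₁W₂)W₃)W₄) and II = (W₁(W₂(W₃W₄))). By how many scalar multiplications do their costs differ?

612

Order I = (((W₁W₂)W₃)W₄): (W₁W₂): 15×5 by 5×27 → 15×27, cost 15·5·27 = 2025; ((W₁W₂)W₃): 15×27 by 27×17 → 15×17, cost 15·27·17 = 6885; cumulative 8910; (((W₁W₂)W₃)W₄): 15×17 by 17×23 → 15×23, cost 15·17·23 = 5865; cumulative 14775. Total 14775.
Order II = (W₁(W₂(W₃W₄))): (W₃W₄): 27×17 by 17×23 → 27×23, cost 27·17·23 = 10557; (W₂(W₃W₄)): 5×27 by 27×23 → 5×23, cost 5·27·23 = 3105; cumulative 13662; (W₁(W₂(W₃W₄))): 15×5 by 5×23 → 15×23, cost 15·5·23 = 1725; cumulative 15387. Total 15387.
Difference: |14775 − 15387| = 612.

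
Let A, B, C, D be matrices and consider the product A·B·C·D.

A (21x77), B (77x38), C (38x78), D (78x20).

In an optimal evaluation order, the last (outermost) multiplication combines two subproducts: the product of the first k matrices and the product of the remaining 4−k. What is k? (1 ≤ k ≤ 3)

Adjacent pairs: AB = 21·77·38 = 61446; BC = 77·38·78 = 228228; CD = 38·78·20 = 59280.
Length 3: A..C: k=1: 0+228228+21·77·78=354354; k=2: 61446+0+21·38·78=123690 → min 123690 | B..D: k=2: 0+59280+77·38·20=117800; k=3: 228228+0+77·78·20=348348 → min 117800.
Top-level splits: k=1: (A..A)·(B..D) → 0+117800+21·77·20 = 150140; k=2: (A..B)·(C..D) → 61446+59280+21·38·20 = 136686; k=3: (A..C)·(D..D) → 123690+0+21·78·20 = 156450.
Best split is after B, i.e. k = 2.

2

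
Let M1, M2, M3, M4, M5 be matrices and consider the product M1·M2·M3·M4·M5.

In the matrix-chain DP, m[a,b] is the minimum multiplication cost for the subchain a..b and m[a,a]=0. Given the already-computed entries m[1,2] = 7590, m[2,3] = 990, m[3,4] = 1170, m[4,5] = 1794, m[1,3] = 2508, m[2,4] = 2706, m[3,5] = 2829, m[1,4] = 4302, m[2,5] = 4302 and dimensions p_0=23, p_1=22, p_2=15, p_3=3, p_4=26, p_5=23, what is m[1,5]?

m[1,5] = min over k∈[1,4] of m[1,k]+m[k+1,5]+p_{0}·p_k·p_{5}.
k=1: 0 + 4302 + 23·22·23 = 15940; k=2: 7590 + 2829 + 23·15·23 = 18354; k=3: 2508 + 1794 + 23·3·23 = 5889; k=4: 4302 + 0 + 23·26·23 = 18056.
Minimum: 5889 at k=3.

5889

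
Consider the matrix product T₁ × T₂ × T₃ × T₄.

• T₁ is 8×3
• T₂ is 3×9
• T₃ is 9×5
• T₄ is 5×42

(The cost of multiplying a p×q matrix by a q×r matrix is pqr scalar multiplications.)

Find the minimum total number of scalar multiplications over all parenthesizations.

1773

Adjacent pairs: T₁T₂ = 8·3·9 = 216; T₂T₃ = 3·9·5 = 135; T₃T₄ = 9·5·42 = 1890.
Length 3: T₁..T₃: k=1: 0+135+8·3·5=255; k=2: 216+0+8·9·5=576 → min 255 | T₂..T₄: k=2: 0+1890+3·9·42=3024; k=3: 135+0+3·5·42=765 → min 765.
Length 4: T₁..T₄: k=1: 0+765+8·3·42=1773; k=2: 216+1890+8·9·42=5130; k=3: 255+0+8·5·42=1935 → min 1773.
Optimal order: (T₁ × ((T₂ × T₃) × T₄)) with cost 1773.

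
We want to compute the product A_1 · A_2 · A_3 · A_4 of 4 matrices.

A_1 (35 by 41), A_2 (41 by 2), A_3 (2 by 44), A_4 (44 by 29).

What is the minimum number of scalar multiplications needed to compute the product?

7452

Adjacent pairs: A_1A_2 = 35·41·2 = 2870; A_2A_3 = 41·2·44 = 3608; A_3A_4 = 2·44·29 = 2552.
Length 3: A_1..A_3: k=1: 0+3608+35·41·44=66748; k=2: 2870+0+35·2·44=5950 → min 5950 | A_2..A_4: k=2: 0+2552+41·2·29=4930; k=3: 3608+0+41·44·29=55924 → min 4930.
Length 4: A_1..A_4: k=1: 0+4930+35·41·29=46545; k=2: 2870+2552+35·2·29=7452; k=3: 5950+0+35·44·29=50610 → min 7452.
Optimal order: ((A_1 · A_2) · (A_3 · A_4)) with cost 7452.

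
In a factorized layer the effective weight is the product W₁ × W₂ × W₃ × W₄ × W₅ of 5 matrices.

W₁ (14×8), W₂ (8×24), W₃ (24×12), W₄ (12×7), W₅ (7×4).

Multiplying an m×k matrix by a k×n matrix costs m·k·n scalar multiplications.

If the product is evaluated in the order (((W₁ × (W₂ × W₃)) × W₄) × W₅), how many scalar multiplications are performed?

(W₂ × W₃): 8×24 by 24×12 → 8×12, cost 8·24·12 = 2304
(W₁ × (W₂ × W₃)): 14×8 by 8×12 → 14×12, cost 14·8·12 = 1344; cumulative 3648
((W₁ × (W₂ × W₃)) × W₄): 14×12 by 12×7 → 14×7, cost 14·12·7 = 1176; cumulative 4824
(((W₁ × (W₂ × W₃)) × W₄) × W₅): 14×7 by 7×4 → 14×4, cost 14·7·4 = 392; cumulative 5216
Total: 5216 scalar multiplications.

5216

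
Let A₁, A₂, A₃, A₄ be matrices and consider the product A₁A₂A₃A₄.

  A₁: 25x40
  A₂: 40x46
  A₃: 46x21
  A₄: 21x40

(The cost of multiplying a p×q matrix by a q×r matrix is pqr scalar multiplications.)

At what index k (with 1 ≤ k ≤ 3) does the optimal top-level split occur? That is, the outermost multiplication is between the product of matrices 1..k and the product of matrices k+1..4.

Adjacent pairs: A₁A₂ = 25·40·46 = 46000; A₂A₃ = 40·46·21 = 38640; A₃A₄ = 46·21·40 = 38640.
Length 3: A₁..A₃: k=1: 0+38640+25·40·21=59640; k=2: 46000+0+25·46·21=70150 → min 59640 | A₂..A₄: k=2: 0+38640+40·46·40=112240; k=3: 38640+0+40·21·40=72240 → min 72240.
Top-level splits: k=1: (A₁..A₁)·(A₂..A₄) → 0+72240+25·40·40 = 112240; k=2: (A₁..A₂)·(A₃..A₄) → 46000+38640+25·46·40 = 130640; k=3: (A₁..A₃)·(A₄..A₄) → 59640+0+25·21·40 = 80640.
Best split is after A₃, i.e. k = 3.

3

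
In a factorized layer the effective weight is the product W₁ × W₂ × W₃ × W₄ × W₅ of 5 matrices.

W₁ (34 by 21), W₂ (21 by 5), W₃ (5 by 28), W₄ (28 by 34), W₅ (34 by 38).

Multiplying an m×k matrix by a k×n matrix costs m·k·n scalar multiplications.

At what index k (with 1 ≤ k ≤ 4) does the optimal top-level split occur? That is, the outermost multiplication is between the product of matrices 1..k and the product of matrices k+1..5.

2

Adjacent pairs: W₁W₂ = 34·21·5 = 3570; W₂W₃ = 21·5·28 = 2940; W₃W₄ = 5·28·34 = 4760; W₄W₅ = 28·34·38 = 36176.
Length 3: W₁..W₃: k=1: 0+2940+34·21·28=22932; k=2: 3570+0+34·5·28=8330 → min 8330 | W₂..W₄: k=2: 0+4760+21·5·34=8330; k=3: 2940+0+21·28·34=22932 → min 8330 | W₃..W₅: k=3: 0+36176+5·28·38=41496; k=4: 4760+0+5·34·38=11220 → min 11220.
Length 4: W₁..W₄: k=1: 0+8330+34·21·34=32606; k=2: 3570+4760+34·5·34=14110; k=3: 8330+0+34·28·34=40698 → min 14110 | W₂..W₅: k=2: 0+11220+21·5·38=15210; k=3: 2940+36176+21·28·38=61460; k=4: 8330+0+21·34·38=35462 → min 15210.
Top-level splits: k=1: (W₁..W₁)·(W₂..W₅) → 0+15210+34·21·38 = 42342; k=2: (W₁..W₂)·(W₃..W₅) → 3570+11220+34·5·38 = 21250; k=3: (W₁..W₃)·(W₄..W₅) → 8330+36176+34·28·38 = 80682; k=4: (W₁..W₄)·(W₅..W₅) → 14110+0+34·34·38 = 58038.
Best split is after W₂, i.e. k = 2.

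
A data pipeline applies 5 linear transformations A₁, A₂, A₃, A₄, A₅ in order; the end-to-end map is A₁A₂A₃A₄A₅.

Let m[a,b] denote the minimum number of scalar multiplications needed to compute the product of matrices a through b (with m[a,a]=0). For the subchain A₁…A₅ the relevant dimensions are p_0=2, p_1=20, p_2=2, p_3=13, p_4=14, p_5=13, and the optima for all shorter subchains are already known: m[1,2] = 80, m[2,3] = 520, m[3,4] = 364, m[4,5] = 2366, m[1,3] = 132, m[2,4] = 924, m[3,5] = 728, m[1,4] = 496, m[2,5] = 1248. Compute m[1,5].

860

m[1,5] = min over k∈[1,4] of m[1,k]+m[k+1,5]+p_{0}·p_k·p_{5}.
k=1: 0 + 1248 + 2·20·13 = 1768; k=2: 80 + 728 + 2·2·13 = 860; k=3: 132 + 2366 + 2·13·13 = 2836; k=4: 496 + 0 + 2·14·13 = 860.
Minimum: 860 at k=2.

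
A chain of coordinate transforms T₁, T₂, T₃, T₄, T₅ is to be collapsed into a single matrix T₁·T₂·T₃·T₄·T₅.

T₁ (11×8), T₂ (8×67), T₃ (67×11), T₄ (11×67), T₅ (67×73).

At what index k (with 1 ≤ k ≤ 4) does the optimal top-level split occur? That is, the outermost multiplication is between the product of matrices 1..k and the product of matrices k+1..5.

1

Adjacent pairs: T₁T₂ = 11·8·67 = 5896; T₂T₃ = 8·67·11 = 5896; T₃T₄ = 67·11·67 = 49379; T₄T₅ = 11·67·73 = 53801.
Length 3: T₁..T₃: k=1: 0+5896+11·8·11=6864; k=2: 5896+0+11·67·11=14003 → min 6864 | T₂..T₄: k=2: 0+49379+8·67·67=85291; k=3: 5896+0+8·11·67=11792 → min 11792 | T₃..T₅: k=3: 0+53801+67·11·73=107602; k=4: 49379+0+67·67·73=377076 → min 107602.
Length 4: T₁..T₄: k=1: 0+11792+11·8·67=17688; k=2: 5896+49379+11·67·67=104654; k=3: 6864+0+11·11·67=14971 → min 14971 | T₂..T₅: k=2: 0+107602+8·67·73=146730; k=3: 5896+53801+8·11·73=66121; k=4: 11792+0+8·67·73=50920 → min 50920.
Top-level splits: k=1: (T₁..T₁)·(T₂..T₅) → 0+50920+11·8·73 = 57344; k=2: (T₁..T₂)·(T₃..T₅) → 5896+107602+11·67·73 = 167299; k=3: (T₁..T₃)·(T₄..T₅) → 6864+53801+11·11·73 = 69498; k=4: (T₁..T₄)·(T₅..T₅) → 14971+0+11·67·73 = 68772.
Best split is after T₁, i.e. k = 1.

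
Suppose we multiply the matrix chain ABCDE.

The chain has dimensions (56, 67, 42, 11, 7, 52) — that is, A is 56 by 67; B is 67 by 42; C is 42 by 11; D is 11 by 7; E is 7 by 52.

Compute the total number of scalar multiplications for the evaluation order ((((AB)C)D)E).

(AB): 56×67 by 67×42 → 56×42, cost 56·67·42 = 157584
((AB)C): 56×42 by 42×11 → 56×11, cost 56·42·11 = 25872; cumulative 183456
(((AB)C)D): 56×11 by 11×7 → 56×7, cost 56·11·7 = 4312; cumulative 187768
((((AB)C)D)E): 56×7 by 7×52 → 56×52, cost 56·7·52 = 20384; cumulative 208152
Total: 208152 scalar multiplications.

208152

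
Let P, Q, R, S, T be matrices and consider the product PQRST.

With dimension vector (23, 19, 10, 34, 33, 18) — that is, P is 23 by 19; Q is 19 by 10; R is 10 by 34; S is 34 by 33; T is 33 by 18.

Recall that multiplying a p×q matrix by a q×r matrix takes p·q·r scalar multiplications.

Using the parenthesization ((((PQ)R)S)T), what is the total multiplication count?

51658

(PQ): 23×19 by 19×10 → 23×10, cost 23·19·10 = 4370
((PQ)R): 23×10 by 10×34 → 23×34, cost 23·10·34 = 7820; cumulative 12190
(((PQ)R)S): 23×34 by 34×33 → 23×33, cost 23·34·33 = 25806; cumulative 37996
((((PQ)R)S)T): 23×33 by 33×18 → 23×18, cost 23·33·18 = 13662; cumulative 51658
Total: 51658 scalar multiplications.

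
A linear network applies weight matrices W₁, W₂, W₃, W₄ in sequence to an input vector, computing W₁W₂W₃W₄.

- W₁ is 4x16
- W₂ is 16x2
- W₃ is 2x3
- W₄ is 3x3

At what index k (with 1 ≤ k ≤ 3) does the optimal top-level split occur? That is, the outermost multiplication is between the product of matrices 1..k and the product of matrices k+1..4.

2

Adjacent pairs: W₁W₂ = 4·16·2 = 128; W₂W₃ = 16·2·3 = 96; W₃W₄ = 2·3·3 = 18.
Length 3: W₁..W₃: k=1: 0+96+4·16·3=288; k=2: 128+0+4·2·3=152 → min 152 | W₂..W₄: k=2: 0+18+16·2·3=114; k=3: 96+0+16·3·3=240 → min 114.
Top-level splits: k=1: (W₁..W₁)·(W₂..W₄) → 0+114+4·16·3 = 306; k=2: (W₁..W₂)·(W₃..W₄) → 128+18+4·2·3 = 170; k=3: (W₁..W₃)·(W₄..W₄) → 152+0+4·3·3 = 188.
Best split is after W₂, i.e. k = 2.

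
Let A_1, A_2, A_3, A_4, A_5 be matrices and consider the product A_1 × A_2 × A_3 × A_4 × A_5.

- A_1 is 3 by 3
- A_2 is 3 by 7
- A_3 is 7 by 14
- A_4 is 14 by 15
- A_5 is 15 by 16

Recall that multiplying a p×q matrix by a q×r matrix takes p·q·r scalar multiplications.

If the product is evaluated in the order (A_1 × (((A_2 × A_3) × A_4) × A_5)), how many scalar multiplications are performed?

1788

(A_2 × A_3): 3×7 by 7×14 → 3×14, cost 3·7·14 = 294
((A_2 × A_3) × A_4): 3×14 by 14×15 → 3×15, cost 3·14·15 = 630; cumulative 924
(((A_2 × A_3) × A_4) × A_5): 3×15 by 15×16 → 3×16, cost 3·15·16 = 720; cumulative 1644
(A_1 × (((A_2 × A_3) × A_4) × A_5)): 3×3 by 3×16 → 3×16, cost 3·3·16 = 144; cumulative 1788
Total: 1788 scalar multiplications.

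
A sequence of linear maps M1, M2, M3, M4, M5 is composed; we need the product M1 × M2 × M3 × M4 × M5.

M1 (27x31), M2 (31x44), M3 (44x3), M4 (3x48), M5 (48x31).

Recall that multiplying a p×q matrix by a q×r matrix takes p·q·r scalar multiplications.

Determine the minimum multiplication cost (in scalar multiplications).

13578

Adjacent pairs: M1M2 = 27·31·44 = 36828; M2M3 = 31·44·3 = 4092; M3M4 = 44·3·48 = 6336; M4M5 = 3·48·31 = 4464.
Length 3: M1..M3: k=1: 0+4092+27·31·3=6603; k=2: 36828+0+27·44·3=40392 → min 6603 | M2..M4: k=2: 0+6336+31·44·48=71808; k=3: 4092+0+31·3·48=8556 → min 8556 | M3..M5: k=3: 0+4464+44·3·31=8556; k=4: 6336+0+44·48·31=71808 → min 8556.
Length 4: M1..M4: k=1: 0+8556+27·31·48=48732; k=2: 36828+6336+27·44·48=100188; k=3: 6603+0+27·3·48=10491 → min 10491 | M2..M5: k=2: 0+8556+31·44·31=50840; k=3: 4092+4464+31·3·31=11439; k=4: 8556+0+31·48·31=54684 → min 11439.
Length 5: M1..M5: k=1: 0+11439+27·31·31=37386; k=2: 36828+8556+27·44·31=82212; k=3: 6603+4464+27·3·31=13578; k=4: 10491+0+27·48·31=50667 → min 13578.
Optimal order: ((M1 × (M2 × M3)) × (M4 × M5)) with cost 13578.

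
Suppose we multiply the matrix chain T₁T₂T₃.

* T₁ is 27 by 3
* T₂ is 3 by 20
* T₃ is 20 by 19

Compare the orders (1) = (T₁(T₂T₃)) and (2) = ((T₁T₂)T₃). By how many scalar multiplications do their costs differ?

9201

Order (1) = (T₁(T₂T₃)): (T₂T₃): 3×20 by 20×19 → 3×19, cost 3·20·19 = 1140; (T₁(T₂T₃)): 27×3 by 3×19 → 27×19, cost 27·3·19 = 1539; cumulative 2679. Total 2679.
Order (2) = ((T₁T₂)T₃): (T₁T₂): 27×3 by 3×20 → 27×20, cost 27·3·20 = 1620; ((T₁T₂)T₃): 27×20 by 20×19 → 27×19, cost 27·20·19 = 10260; cumulative 11880. Total 11880.
Difference: |2679 − 11880| = 9201.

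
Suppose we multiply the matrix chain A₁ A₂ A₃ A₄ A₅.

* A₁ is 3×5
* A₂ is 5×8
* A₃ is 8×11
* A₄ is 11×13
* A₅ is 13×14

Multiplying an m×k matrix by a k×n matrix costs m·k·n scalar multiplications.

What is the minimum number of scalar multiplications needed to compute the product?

1359

Adjacent pairs: A₁A₂ = 3·5·8 = 120; A₂A₃ = 5·8·11 = 440; A₃A₄ = 8·11·13 = 1144; A₄A₅ = 11·13·14 = 2002.
Length 3: A₁..A₃: k=1: 0+440+3·5·11=605; k=2: 120+0+3·8·11=384 → min 384 | A₂..A₄: k=2: 0+1144+5·8·13=1664; k=3: 440+0+5·11·13=1155 → min 1155 | A₃..A₅: k=3: 0+2002+8·11·14=3234; k=4: 1144+0+8·13·14=2600 → min 2600.
Length 4: A₁..A₄: k=1: 0+1155+3·5·13=1350; k=2: 120+1144+3·8·13=1576; k=3: 384+0+3·11·13=813 → min 813 | A₂..A₅: k=2: 0+2600+5·8·14=3160; k=3: 440+2002+5·11·14=3212; k=4: 1155+0+5·13·14=2065 → min 2065.
Length 5: A₁..A₅: k=1: 0+2065+3·5·14=2275; k=2: 120+2600+3·8·14=3056; k=3: 384+2002+3·11·14=2848; k=4: 813+0+3·13·14=1359 → min 1359.
Optimal order: ((((A₁ A₂) A₃) A₄) A₅) with cost 1359.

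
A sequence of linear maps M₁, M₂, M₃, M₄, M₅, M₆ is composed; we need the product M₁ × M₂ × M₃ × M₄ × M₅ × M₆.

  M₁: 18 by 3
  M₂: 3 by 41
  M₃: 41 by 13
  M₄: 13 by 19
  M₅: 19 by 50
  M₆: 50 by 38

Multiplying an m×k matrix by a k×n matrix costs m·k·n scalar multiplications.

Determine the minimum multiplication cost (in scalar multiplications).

12942

Adjacent pairs: M₁M₂ = 18·3·41 = 2214; M₂M₃ = 3·41·13 = 1599; M₃M₄ = 41·13·19 = 10127; M₄M₅ = 13·19·50 = 12350; M₅M₆ = 19·50·38 = 36100.
Length 3: M₁..M₃: k=1: 0+1599+18·3·13=2301; k=2: 2214+0+18·41·13=11808 → min 2301 | M₂..M₄: k=2: 0+10127+3·41·19=12464; k=3: 1599+0+3·13·19=2340 → min 2340 | M₃..M₅: k=3: 0+12350+41·13·50=39000; k=4: 10127+0+41·19·50=49077 → min 39000 | M₄..M₆: k=4: 0+36100+13·19·38=45486; k=5: 12350+0+13·50·38=37050 → min 37050.
Length 4: M₁..M₄: k=1: 0+2340+18·3·19=3366; k=2: 2214+10127+18·41·19=26363; k=3: 2301+0+18·13·19=6747 → min 3366 | M₂..M₅: k=2: 0+39000+3·41·50=45150; k=3: 1599+12350+3·13·50=15899; k=4: 2340+0+3·19·50=5190 → min 5190 | M₃..M₆: k=3: 0+37050+41·13·38=57304; k=4: 10127+36100+41·19·38=75829; k=5: 39000+0+41·50·38=116900 → min 57304.
Length 5: M₁..M₅: k=1: 0+5190+18·3·50=7890; k=2: 2214+39000+18·41·50=78114; k=3: 2301+12350+18·13·50=26351; k=4: 3366+0+18·19·50=20466 → min 7890 | M₂..M₆: k=2: 0+57304+3·41·38=61978; k=3: 1599+37050+3·13·38=40131; k=4: 2340+36100+3·19·38=40606; k=5: 5190+0+3·50·38=10890 → min 10890.
Length 6: M₁..M₆: k=1: 0+10890+18·3·38=12942; k=2: 2214+57304+18·41·38=87562; k=3: 2301+37050+18·13·38=48243; k=4: 3366+36100+18·19·38=52462; k=5: 7890+0+18·50·38=42090 → min 12942.
Optimal order: (M₁ × ((((M₂ × M₃) × M₄) × M₅) × M₆)) with cost 12942.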